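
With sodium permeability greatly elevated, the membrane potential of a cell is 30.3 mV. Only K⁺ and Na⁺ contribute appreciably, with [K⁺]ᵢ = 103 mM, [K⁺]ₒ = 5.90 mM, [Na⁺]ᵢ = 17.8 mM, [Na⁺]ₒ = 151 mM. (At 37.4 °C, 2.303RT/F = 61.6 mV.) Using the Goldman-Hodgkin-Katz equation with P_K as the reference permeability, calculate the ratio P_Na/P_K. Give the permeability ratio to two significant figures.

3.3

Let α = P_Na/P_K. GHK: Vm = 61.6·log₁₀[(Kₒ + α·Naₒ)/(Kᵢ + α·Naᵢ)].
10^(Vm/61.6) = 10^(30.3/61.6) = 3.1037
So 3.1037·(Kᵢ + α·Naᵢ) = Kₒ + α·Naₒ → α = (3.1037·103.0 − 5.9) / (151.0 − 3.1037·17.8)
α = (319.7 − 5.9) / (151.0 − 55.25) = 313.8/95.75 = 3.277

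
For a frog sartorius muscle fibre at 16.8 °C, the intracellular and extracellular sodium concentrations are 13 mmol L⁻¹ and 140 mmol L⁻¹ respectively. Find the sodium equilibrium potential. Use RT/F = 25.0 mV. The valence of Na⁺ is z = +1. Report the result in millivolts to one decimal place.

E = (25.0/z) · ln([Na⁺]_out/[Na⁺]_in) with z = +1.
= (25.0/1) · ln(140/13) = 25.00 · ln(10.77)
= 25.00 · (2.3767) = 59.42 mV

59.4 mV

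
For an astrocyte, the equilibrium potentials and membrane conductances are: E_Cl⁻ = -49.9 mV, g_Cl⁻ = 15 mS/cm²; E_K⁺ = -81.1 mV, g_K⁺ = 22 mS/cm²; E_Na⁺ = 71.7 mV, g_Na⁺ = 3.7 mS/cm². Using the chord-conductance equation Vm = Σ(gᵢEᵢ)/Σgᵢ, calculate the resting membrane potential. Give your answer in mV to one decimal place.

Σ gᵢEᵢ = 15·(-49.9) + 22·(-81.1) + 3.7·(71.7) = -2267.41
Σ gᵢ = 15 + 22 + 3.7 = 40.7
Vm = -2267.41 / 40.7 = -55.71 mV

-55.7 mV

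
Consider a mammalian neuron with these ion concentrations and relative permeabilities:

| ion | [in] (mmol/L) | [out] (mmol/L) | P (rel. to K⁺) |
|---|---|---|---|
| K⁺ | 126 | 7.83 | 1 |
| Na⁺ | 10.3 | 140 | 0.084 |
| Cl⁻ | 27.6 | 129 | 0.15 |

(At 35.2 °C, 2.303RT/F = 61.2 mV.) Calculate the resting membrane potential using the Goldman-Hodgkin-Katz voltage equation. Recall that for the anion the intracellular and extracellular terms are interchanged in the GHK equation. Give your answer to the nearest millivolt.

Vm = 61.2 · log₁₀[(Σ P·[cation]ₒ + Σ P·[anion]ᵢ) / (Σ P·[cation]ᵢ + Σ P·[anion]ₒ)]
Numerator = 1×7.83 + 0.084×140 + 0.15×27.6 = 23.73
Denominator = 1×126 + 0.084×10.3 + 0.15×129 = 146.2
Vm = 61.2 · log₁₀(0.1623) = 61.2 × (-0.7897) = -48.33 mV

-48 mV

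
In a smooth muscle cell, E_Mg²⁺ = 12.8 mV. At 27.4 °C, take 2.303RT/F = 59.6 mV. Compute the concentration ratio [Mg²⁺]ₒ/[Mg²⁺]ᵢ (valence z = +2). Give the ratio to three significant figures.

log₁₀([out]/[in]) = E·z/(59.6) = 12.8 × 2 / 59.6 = 0.4295
[out]/[in] = 10^(0.4295) = 2.689

2.69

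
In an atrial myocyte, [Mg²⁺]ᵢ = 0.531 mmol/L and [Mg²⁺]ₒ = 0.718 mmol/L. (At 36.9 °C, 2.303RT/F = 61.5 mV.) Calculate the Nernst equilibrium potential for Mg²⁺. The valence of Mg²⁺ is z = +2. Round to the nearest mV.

E = (61.5/z) · log₁₀([Mg²⁺]_out/[Mg²⁺]_in) with z = +2.
= (61.5/2) · log₁₀(0.718/0.531) = 30.75 · log₁₀(1.352)
= 30.75 · (0.1310) = 4.03 mV

4 mV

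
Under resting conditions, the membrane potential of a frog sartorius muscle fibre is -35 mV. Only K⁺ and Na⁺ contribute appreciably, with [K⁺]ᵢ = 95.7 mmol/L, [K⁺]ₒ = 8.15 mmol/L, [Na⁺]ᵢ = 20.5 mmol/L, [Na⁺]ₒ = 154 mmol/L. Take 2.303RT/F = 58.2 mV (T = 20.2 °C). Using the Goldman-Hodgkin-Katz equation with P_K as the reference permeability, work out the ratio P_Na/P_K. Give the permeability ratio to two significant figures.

Let α = P_Na/P_K. GHK: Vm = 58.2·log₁₀[(Kₒ + α·Naₒ)/(Kᵢ + α·Naᵢ)].
10^(Vm/58.2) = 10^(-35.0/58.2) = 0.25039
So 0.25039·(Kᵢ + α·Naᵢ) = Kₒ + α·Naₒ → α = (0.25039·95.7 − 8.15) / (154.0 − 0.25039·20.5)
α = (23.96 − 8.15) / (154.0 − 5.133) = 15.81/148.9 = 0.1062

0.11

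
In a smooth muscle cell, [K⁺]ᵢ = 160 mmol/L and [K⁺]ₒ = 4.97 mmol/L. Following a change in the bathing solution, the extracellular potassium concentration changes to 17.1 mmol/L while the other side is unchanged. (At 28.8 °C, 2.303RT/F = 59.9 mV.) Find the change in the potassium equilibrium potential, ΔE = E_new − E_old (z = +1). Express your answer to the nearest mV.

E_old = (59.9/1)·log₁₀(4.97/160) = -90.32 mV
E_new = (59.9/1)·log₁₀(17.1/160) = -58.17 mV
ΔE = -58.17 − (-90.32) = 32.14 mV

32 mV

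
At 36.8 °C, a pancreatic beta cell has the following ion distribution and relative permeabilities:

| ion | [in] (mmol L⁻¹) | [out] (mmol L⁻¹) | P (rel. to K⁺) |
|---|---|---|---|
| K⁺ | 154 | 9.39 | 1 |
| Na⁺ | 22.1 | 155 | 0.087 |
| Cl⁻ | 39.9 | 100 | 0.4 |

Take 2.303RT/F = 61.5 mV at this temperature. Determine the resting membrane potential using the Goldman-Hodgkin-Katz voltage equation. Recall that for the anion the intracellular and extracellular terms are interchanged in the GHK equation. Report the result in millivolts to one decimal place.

Vm = 61.5 · log₁₀[(Σ P·[cation]ₒ + Σ P·[anion]ᵢ) / (Σ P·[cation]ᵢ + Σ P·[anion]ₒ)]
Numerator = 1×9.39 + 0.087×155 + 0.4×39.9 = 38.84
Denominator = 1×154 + 0.087×22.1 + 0.4×100 = 195.9
Vm = 61.5 · log₁₀(0.19822) = 61.5 × (-0.7029) = -43.23 mV

-43.2 mV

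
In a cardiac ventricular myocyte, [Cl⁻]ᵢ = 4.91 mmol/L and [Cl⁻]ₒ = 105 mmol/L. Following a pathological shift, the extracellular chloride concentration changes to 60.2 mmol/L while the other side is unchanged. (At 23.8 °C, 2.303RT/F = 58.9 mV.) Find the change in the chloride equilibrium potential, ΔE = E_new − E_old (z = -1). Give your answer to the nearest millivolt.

E_old = (58.9/-1)·log₁₀(105/4.91) = -78.34 mV
E_new = (58.9/-1)·log₁₀(60.2/4.91) = -64.11 mV
ΔE = -64.11 − (-78.34) = 14.23 mV

14 mV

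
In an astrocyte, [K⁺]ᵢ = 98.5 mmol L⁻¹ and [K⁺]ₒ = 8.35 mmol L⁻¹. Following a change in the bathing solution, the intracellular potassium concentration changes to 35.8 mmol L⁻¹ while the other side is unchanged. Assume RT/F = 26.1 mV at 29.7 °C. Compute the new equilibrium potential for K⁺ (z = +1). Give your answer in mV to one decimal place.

-38.0 mV

After the shift: [K⁺]_out = 8.35, [K⁺]_in = 35.8 mmol L⁻¹.
E_new = (26.1/1)·ln(8.35/35.8) = 26.10 · (-1.4557) = -37.99 mV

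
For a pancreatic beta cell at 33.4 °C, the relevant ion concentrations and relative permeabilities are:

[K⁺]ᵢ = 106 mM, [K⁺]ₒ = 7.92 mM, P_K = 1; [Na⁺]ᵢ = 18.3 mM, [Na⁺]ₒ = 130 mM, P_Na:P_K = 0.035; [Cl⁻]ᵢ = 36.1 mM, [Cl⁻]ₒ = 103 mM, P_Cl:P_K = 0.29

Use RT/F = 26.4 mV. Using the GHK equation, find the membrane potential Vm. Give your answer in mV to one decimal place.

-47.1 mV

Vm = 26.4 · ln[(Σ P·[cation]ₒ + Σ P·[anion]ᵢ) / (Σ P·[cation]ᵢ + Σ P·[anion]ₒ)]
Numerator = 1×7.92 + 0.035×130 + 0.29×36.1 = 22.94
Denominator = 1×106 + 0.035×18.3 + 0.29×103 = 136.5
Vm = 26.4 · ln(0.16804) = 26.4 × (-1.7836) = -47.09 mV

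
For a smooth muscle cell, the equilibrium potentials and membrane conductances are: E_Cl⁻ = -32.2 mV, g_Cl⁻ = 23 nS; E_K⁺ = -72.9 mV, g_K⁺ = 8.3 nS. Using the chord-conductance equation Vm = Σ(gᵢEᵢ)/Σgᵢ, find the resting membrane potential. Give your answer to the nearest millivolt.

Σ gᵢEᵢ = 23·(-32.2) + 8.3·(-72.9) = -1345.67
Σ gᵢ = 23 + 8.3 = 31.3
Vm = -1345.67 / 31.3 = -42.99 mV

-43 mV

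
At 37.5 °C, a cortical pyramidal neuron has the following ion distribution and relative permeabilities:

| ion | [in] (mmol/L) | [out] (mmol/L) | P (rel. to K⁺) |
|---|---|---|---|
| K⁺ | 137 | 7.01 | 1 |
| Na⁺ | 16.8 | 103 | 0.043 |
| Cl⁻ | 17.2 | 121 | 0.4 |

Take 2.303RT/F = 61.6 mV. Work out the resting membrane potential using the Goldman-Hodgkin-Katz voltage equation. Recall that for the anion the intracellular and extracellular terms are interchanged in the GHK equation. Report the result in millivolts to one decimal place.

Vm = 61.6 · log₁₀[(Σ P·[cation]ₒ + Σ P·[anion]ᵢ) / (Σ P·[cation]ᵢ + Σ P·[anion]ₒ)]
Numerator = 1×7.01 + 0.043×103 + 0.4×17.2 = 18.32
Denominator = 1×137 + 0.043×16.8 + 0.4×121 = 186.1
Vm = 61.6 · log₁₀(0.098424) = 61.6 × (-1.0069) = -62.02 mV

-62.0 mV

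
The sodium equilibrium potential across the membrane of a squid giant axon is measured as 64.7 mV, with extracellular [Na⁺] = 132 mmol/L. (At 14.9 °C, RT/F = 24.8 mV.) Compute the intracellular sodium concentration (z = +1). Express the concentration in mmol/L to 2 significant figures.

9.7 mmol/L

Nernst: E = (24.8/1) · ln([out]/[in]), so ln([out]/[in]) = 64.7 × 1 / 24.8 = 2.6089.
[out]/[in] = e^(2.6089) = 13.58.
[in] = 132 / 13.58 = 9.718 mmol/L.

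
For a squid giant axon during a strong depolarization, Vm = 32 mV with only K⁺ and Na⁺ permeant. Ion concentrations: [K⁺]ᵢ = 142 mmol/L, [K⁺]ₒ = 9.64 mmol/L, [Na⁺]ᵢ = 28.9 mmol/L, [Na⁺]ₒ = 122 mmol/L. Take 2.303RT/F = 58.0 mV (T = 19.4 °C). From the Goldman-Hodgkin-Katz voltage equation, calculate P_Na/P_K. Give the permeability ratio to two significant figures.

Let α = P_Na/P_K. GHK: Vm = 58.0·log₁₀[(Kₒ + α·Naₒ)/(Kᵢ + α·Naᵢ)].
10^(Vm/58.0) = 10^(32.0/58.0) = 3.5622
So 3.5622·(Kᵢ + α·Naᵢ) = Kₒ + α·Naₒ → α = (3.5622·142.0 − 9.64) / (122.0 − 3.5622·28.9)
α = (505.8 − 9.64) / (122.0 − 102.9) = 496.2/19.05 = 26.05

26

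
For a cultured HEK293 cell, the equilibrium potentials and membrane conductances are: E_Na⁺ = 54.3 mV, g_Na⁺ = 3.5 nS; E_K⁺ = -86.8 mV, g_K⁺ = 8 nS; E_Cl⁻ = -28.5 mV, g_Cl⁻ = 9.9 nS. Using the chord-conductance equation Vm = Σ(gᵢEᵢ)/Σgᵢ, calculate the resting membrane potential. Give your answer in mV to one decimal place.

Σ gᵢEᵢ = 3.5·(54.3) + 8·(-86.8) + 9.9·(-28.5) = -786.50
Σ gᵢ = 3.5 + 8 + 9.9 = 21.4
Vm = -786.50 / 21.4 = -36.75 mV

-36.8 mV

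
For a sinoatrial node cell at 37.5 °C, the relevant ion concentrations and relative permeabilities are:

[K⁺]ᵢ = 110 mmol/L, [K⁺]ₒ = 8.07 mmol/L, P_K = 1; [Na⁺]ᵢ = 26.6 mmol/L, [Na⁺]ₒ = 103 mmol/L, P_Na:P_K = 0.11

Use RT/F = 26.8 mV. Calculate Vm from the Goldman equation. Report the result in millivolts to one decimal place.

-47.2 mV

Vm = 26.8 · ln[(Σ P·[cation]ₒ + Σ P·[anion]ᵢ) / (Σ P·[cation]ᵢ + Σ P·[anion]ₒ)]
Numerator = 1×8.07 + 0.11×103 = 19.4
Denominator = 1×110 + 0.11×26.6 = 112.9
Vm = 26.8 · ln(0.17179) = 26.8 × (-1.7615) = -47.21 mV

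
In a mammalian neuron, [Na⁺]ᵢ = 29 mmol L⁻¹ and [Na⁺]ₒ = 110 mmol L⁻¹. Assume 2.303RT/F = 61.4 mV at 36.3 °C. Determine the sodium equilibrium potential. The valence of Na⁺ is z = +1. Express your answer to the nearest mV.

36 mV

E = (61.4/z) · log₁₀([Na⁺]_out/[Na⁺]_in) with z = +1.
= (61.4/1) · log₁₀(110/29) = 61.40 · log₁₀(3.793)
= 61.40 · (0.5790) = 35.55 mV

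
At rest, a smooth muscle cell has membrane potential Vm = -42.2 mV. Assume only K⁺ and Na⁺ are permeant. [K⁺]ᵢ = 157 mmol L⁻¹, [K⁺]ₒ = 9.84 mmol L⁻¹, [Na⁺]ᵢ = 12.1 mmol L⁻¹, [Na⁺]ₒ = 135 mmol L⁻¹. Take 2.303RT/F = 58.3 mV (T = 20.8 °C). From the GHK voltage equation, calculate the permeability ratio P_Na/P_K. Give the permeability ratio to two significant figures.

Let α = P_Na/P_K. GHK: Vm = 58.3·log₁₀[(Kₒ + α·Naₒ)/(Kᵢ + α·Naᵢ)].
10^(Vm/58.3) = 10^(-42.2/58.3) = 0.18887
So 0.18887·(Kᵢ + α·Naᵢ) = Kₒ + α·Naₒ → α = (0.18887·157.0 − 9.84) / (135.0 − 0.18887·12.1)
α = (29.65 − 9.84) / (135.0 − 2.285) = 19.81/132.7 = 0.1493

0.15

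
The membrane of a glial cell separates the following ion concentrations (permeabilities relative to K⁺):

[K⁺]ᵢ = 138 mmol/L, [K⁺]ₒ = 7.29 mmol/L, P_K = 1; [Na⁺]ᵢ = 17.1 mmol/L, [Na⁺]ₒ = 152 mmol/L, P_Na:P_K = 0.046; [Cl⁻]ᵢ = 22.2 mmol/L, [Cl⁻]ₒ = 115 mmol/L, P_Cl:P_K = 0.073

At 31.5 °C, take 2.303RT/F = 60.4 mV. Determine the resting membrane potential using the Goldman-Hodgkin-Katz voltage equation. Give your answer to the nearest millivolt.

Vm = 60.4 · log₁₀[(Σ P·[cation]ₒ + Σ P·[anion]ᵢ) / (Σ P·[cation]ᵢ + Σ P·[anion]ₒ)]
Numerator = 1×7.29 + 0.046×152 + 0.073×22.2 = 15.9
Denominator = 1×138 + 0.046×17.1 + 0.073×115 = 147.2
Vm = 60.4 · log₁₀(0.10805) = 60.4 × (-0.9664) = -58.37 mV

-58 mV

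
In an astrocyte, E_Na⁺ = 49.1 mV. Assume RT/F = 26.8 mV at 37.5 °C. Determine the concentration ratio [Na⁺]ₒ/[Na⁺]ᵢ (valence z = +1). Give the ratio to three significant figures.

6.25

ln([out]/[in]) = E·z/(26.8) = 49.1 × 1 / 26.8 = 1.8321
[out]/[in] = e^(1.8321) = 6.247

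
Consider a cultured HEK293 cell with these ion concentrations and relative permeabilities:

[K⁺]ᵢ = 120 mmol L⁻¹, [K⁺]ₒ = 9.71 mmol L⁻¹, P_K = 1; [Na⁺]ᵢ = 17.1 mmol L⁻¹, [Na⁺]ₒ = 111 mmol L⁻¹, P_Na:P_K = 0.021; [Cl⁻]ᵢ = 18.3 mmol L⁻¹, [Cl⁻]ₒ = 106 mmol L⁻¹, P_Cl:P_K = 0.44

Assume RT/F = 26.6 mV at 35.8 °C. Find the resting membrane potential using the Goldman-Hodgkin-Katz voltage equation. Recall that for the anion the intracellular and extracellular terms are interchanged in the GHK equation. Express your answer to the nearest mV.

-56 mV

Vm = 26.6 · ln[(Σ P·[cation]ₒ + Σ P·[anion]ᵢ) / (Σ P·[cation]ᵢ + Σ P·[anion]ₒ)]
Numerator = 1×9.71 + 0.021×111 + 0.44×18.3 = 20.09
Denominator = 1×120 + 0.021×17.1 + 0.44×106 = 167
Vm = 26.6 · ln(0.12032) = 26.6 × (-2.1176) = -56.33 mV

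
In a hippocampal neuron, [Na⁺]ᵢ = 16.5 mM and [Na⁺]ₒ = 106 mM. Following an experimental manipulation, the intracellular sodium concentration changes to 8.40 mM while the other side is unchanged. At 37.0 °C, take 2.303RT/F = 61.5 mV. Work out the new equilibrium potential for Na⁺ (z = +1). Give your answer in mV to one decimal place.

67.7 mV

After the shift: [Na⁺]_out = 106, [Na⁺]_in = 8.40 mM.
E_new = (61.5/1)·log₁₀(106/8.40) = 61.50 · (1.1010) = 67.71 mV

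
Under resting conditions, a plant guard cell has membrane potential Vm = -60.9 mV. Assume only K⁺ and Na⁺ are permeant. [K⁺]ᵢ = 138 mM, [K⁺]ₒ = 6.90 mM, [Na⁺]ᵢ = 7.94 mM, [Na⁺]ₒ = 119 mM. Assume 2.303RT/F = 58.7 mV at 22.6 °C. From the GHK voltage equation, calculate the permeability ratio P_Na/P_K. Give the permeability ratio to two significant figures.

0.049

Let α = P_Na/P_K. GHK: Vm = 58.7·log₁₀[(Kₒ + α·Naₒ)/(Kᵢ + α·Naᵢ)].
10^(Vm/58.7) = 10^(-60.9/58.7) = 0.091732
So 0.091732·(Kᵢ + α·Naᵢ) = Kₒ + α·Naₒ → α = (0.091732·138.0 − 6.9) / (119.0 − 0.091732·7.94)
α = (12.66 − 6.9) / (119.0 − 0.7284) = 5.759/118.3 = 0.04869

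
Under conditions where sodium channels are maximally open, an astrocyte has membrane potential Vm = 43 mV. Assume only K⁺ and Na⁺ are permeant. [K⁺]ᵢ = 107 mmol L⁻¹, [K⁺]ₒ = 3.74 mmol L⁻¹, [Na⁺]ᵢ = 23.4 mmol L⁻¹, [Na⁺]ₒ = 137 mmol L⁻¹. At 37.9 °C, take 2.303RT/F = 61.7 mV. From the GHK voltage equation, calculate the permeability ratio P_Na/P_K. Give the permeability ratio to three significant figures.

25.7

Let α = P_Na/P_K. GHK: Vm = 61.7·log₁₀[(Kₒ + α·Naₒ)/(Kᵢ + α·Naᵢ)].
10^(Vm/61.7) = 10^(43.0/61.7) = 4.9765
So 4.9765·(Kᵢ + α·Naᵢ) = Kₒ + α·Naₒ → α = (4.9765·107.0 − 3.74) / (137.0 − 4.9765·23.4)
α = (532.5 − 3.74) / (137.0 − 116.4) = 528.7/20.55 = 25.73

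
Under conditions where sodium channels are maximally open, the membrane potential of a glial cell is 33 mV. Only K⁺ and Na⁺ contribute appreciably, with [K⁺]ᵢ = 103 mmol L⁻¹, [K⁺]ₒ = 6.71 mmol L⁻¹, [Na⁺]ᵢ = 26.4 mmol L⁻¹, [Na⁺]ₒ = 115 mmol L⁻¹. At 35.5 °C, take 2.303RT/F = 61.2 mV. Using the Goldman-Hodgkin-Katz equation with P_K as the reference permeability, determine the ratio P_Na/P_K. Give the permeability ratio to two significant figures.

15

Let α = P_Na/P_K. GHK: Vm = 61.2·log₁₀[(Kₒ + α·Naₒ)/(Kᵢ + α·Naᵢ)].
10^(Vm/61.2) = 10^(33.0/61.2) = 3.4611
So 3.4611·(Kᵢ + α·Naᵢ) = Kₒ + α·Naₒ → α = (3.4611·103.0 − 6.71) / (115.0 − 3.4611·26.4)
α = (356.5 − 6.71) / (115.0 − 91.37) = 349.8/23.63 = 14.8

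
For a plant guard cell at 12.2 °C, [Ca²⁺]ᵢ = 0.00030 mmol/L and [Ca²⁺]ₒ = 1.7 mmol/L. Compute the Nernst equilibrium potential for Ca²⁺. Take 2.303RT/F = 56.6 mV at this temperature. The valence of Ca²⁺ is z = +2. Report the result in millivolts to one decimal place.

E = (56.6/z) · log₁₀([Ca²⁺]_out/[Ca²⁺]_in) with z = +2.
= (56.6/2) · log₁₀(1.7/0.00030) = 28.30 · log₁₀(5667)
= 28.30 · (3.7533) = 106.22 mV

106.2 mV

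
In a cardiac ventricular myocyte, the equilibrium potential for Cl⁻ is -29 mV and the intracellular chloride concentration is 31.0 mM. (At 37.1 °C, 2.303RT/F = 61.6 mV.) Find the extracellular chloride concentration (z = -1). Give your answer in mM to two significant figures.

Nernst: E = (61.6/-1) · log₁₀([out]/[in]), so log₁₀([out]/[in]) = -29.0 × -1 / 61.6 = 0.4708.
[out]/[in] = 10^(0.4708) = 2.957.
[out] = 2.957 × 31.0 = 91.65 mM.

92 mM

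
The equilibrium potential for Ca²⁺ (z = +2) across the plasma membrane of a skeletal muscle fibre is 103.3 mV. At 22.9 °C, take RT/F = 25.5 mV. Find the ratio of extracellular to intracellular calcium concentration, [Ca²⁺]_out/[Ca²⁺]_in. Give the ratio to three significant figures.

3300

ln([out]/[in]) = E·z/(25.5) = 103.3 × 2 / 25.5 = 8.1020
[out]/[in] = e^(8.1020) = 3301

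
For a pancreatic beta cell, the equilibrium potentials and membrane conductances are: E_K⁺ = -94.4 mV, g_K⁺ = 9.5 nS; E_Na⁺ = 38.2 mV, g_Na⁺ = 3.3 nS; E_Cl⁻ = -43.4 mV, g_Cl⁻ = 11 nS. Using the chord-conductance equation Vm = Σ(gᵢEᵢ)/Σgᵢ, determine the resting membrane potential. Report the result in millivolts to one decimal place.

-52.4 mV

Σ gᵢEᵢ = 9.5·(-94.4) + 3.3·(38.2) + 11·(-43.4) = -1248.14
Σ gᵢ = 9.5 + 3.3 + 11 = 23.8
Vm = -1248.14 / 23.8 = -52.44 mV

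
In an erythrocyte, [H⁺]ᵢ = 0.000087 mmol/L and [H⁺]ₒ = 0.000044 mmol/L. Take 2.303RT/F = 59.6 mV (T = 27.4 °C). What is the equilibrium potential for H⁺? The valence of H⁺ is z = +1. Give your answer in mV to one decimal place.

-17.6 mV

E = (59.6/z) · log₁₀([H⁺]_out/[H⁺]_in) with z = +1.
= (59.6/1) · log₁₀(0.000044/0.000087) = 59.60 · log₁₀(0.5057)
= 59.60 · (-0.2961) = -17.65 mV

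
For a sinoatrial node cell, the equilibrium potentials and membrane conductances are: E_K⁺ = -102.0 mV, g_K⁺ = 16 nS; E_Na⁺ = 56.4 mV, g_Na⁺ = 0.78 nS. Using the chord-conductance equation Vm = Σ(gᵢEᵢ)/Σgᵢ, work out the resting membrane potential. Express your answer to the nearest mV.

-95 mV

Σ gᵢEᵢ = 16·(-102.0) + 0.78·(56.4) = -1588.01
Σ gᵢ = 16 + 0.78 = 16.78
Vm = -1588.01 / 16.78 = -94.64 mV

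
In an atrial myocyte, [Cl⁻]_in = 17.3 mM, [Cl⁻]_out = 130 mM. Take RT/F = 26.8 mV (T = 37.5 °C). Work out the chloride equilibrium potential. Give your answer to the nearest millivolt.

-54 mV

E = (26.8/z) · ln([Cl⁻]_out/[Cl⁻]_in) with z = -1.
For an anion, dividing by z = -1 reverses the sign.
= (26.8/-1) · ln(130/17.3) = -26.80 · ln(7.514)
= -26.80 · (2.0168) = -54.05 mV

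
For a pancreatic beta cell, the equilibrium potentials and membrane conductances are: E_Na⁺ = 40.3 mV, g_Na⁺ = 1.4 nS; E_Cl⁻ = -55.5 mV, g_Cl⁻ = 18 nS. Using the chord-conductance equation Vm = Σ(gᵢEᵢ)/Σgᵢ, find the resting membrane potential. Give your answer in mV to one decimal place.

Σ gᵢEᵢ = 1.4·(40.3) + 18·(-55.5) = -942.58
Σ gᵢ = 1.4 + 18 = 19.4
Vm = -942.58 / 19.4 = -48.59 mV

-48.6 mV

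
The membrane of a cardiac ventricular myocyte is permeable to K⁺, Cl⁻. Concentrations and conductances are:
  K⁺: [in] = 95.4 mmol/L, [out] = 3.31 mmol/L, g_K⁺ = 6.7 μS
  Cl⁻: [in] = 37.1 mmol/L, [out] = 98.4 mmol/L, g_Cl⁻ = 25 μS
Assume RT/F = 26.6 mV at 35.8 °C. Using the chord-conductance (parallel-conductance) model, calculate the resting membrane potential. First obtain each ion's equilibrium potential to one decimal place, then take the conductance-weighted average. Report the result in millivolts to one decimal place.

-39.3 mV

E_K⁺ = (26.6/1)·ln(3.31/95.4) = -89.4 mV
E_Cl⁻ = (26.6/-1)·ln(98.4/37.1) = -25.9 mV
Vm = (Σ gᵢEᵢ)/(Σ gᵢ) = (6.7·-89.4 + 25·-25.9) / (6.7 + 25)
= -1246.48 / 31.7 = -39.32 mV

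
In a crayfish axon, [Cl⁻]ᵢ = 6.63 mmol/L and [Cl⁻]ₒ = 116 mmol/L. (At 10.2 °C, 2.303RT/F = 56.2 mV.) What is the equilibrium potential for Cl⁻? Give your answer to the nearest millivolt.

-70 mV

E = (56.2/z) · log₁₀([Cl⁻]_out/[Cl⁻]_in) with z = -1.
For an anion, dividing by z = -1 reverses the sign.
= (56.2/-1) · log₁₀(116/6.63) = -56.20 · log₁₀(17.5)
= -56.20 · (1.2429) = -69.85 mV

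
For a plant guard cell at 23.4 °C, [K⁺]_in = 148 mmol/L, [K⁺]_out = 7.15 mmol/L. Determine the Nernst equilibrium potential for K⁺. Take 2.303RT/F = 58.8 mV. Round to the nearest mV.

-77 mV

E = (58.8/z) · log₁₀([K⁺]_out/[K⁺]_in) with z = +1.
= (58.8/1) · log₁₀(7.15/148) = 58.80 · log₁₀(0.04831)
= 58.80 · (-1.3160) = -77.38 mV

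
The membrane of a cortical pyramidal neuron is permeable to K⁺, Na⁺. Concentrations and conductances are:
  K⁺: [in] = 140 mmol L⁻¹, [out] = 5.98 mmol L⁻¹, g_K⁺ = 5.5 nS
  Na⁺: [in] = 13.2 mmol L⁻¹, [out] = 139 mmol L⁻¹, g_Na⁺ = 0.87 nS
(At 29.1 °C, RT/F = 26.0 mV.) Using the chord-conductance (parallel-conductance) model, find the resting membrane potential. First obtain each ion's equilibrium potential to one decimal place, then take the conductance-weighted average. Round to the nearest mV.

-62 mV

E_K⁺ = (26.0/1)·ln(5.98/140) = -82.0 mV
E_Na⁺ = (26.0/1)·ln(139/13.2) = 61.2 mV
Vm = (Σ gᵢEᵢ)/(Σ gᵢ) = (5.5·-82.0 + 0.87·61.2) / (5.5 + 0.87)
= -397.76 / 6.37 = -62.44 mV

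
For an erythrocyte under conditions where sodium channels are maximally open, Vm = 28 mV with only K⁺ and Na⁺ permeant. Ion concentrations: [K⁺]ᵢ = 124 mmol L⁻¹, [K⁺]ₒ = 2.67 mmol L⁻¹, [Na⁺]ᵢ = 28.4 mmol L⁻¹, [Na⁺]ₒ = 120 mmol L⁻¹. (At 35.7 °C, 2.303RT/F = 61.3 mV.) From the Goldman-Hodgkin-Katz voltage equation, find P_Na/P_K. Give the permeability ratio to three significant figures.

9.10

Let α = P_Na/P_K. GHK: Vm = 61.3·log₁₀[(Kₒ + α·Naₒ)/(Kᵢ + α·Naᵢ)].
10^(Vm/61.3) = 10^(28.0/61.3) = 2.8627
So 2.8627·(Kᵢ + α·Naᵢ) = Kₒ + α·Naₒ → α = (2.8627·124.0 − 2.67) / (120.0 − 2.8627·28.4)
α = (355 − 2.67) / (120.0 − 81.3) = 352.3/38.7 = 9.103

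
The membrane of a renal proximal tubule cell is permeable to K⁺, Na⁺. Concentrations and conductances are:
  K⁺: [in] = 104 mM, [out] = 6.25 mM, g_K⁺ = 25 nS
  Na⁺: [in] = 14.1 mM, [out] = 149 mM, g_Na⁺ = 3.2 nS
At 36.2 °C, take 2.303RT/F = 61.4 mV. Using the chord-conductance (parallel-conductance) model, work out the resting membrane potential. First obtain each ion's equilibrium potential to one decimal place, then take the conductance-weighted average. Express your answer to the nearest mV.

-59 mV

E_K⁺ = (61.4/1)·log₁₀(6.25/104) = -75.0 mV
E_Na⁺ = (61.4/1)·log₁₀(149/14.1) = 62.9 mV
Vm = (Σ gᵢEᵢ)/(Σ gᵢ) = (25·-75.0 + 3.2·62.9) / (25 + 3.2)
= -1673.72 / 28.2 = -59.35 mV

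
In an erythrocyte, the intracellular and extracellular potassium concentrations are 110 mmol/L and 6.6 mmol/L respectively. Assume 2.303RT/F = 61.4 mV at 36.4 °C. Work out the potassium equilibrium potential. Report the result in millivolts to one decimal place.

E = (61.4/z) · log₁₀([K⁺]_out/[K⁺]_in) with z = +1.
= (61.4/1) · log₁₀(6.6/110) = 61.40 · log₁₀(0.06)
= 61.40 · (-1.2218) = -75.02 mV

-75.0 mV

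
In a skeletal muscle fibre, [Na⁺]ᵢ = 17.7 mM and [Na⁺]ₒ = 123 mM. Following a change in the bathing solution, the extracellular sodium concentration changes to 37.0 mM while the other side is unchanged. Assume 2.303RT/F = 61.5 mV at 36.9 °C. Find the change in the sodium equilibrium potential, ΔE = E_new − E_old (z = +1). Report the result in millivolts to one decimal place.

E_old = (61.5/1)·log₁₀(123/17.7) = 51.78 mV
E_new = (61.5/1)·log₁₀(37.0/17.7) = 19.69 mV
ΔE = 19.69 − (51.78) = -32.08 mV

-32.1 mV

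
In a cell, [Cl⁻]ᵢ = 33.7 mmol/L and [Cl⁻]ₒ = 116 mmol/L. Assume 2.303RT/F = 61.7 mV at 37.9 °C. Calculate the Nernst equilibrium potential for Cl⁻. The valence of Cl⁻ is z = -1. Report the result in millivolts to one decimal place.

-33.1 mV

E = (61.7/z) · log₁₀([Cl⁻]_out/[Cl⁻]_in) with z = -1.
For an anion, dividing by z = -1 reverses the sign.
= (61.7/-1) · log₁₀(116/33.7) = -61.70 · log₁₀(3.442)
= -61.70 · (0.5368) = -33.12 mV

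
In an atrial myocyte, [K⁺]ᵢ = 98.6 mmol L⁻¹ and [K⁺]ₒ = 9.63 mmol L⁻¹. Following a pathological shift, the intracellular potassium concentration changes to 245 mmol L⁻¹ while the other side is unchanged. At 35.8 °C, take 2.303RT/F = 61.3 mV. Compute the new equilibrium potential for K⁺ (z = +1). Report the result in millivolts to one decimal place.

-86.2 mV

After the shift: [K⁺]_out = 9.63, [K⁺]_in = 245 mmol L⁻¹.
E_new = (61.3/1)·log₁₀(9.63/245) = 61.30 · (-1.4055) = -86.16 mV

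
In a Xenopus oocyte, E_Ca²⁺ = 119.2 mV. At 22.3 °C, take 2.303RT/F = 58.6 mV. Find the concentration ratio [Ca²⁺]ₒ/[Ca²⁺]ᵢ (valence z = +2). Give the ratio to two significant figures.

log₁₀([out]/[in]) = E·z/(58.6) = 119.2 × 2 / 58.6 = 4.0683
[out]/[in] = 10^(4.0683) = 1.17e+04

12000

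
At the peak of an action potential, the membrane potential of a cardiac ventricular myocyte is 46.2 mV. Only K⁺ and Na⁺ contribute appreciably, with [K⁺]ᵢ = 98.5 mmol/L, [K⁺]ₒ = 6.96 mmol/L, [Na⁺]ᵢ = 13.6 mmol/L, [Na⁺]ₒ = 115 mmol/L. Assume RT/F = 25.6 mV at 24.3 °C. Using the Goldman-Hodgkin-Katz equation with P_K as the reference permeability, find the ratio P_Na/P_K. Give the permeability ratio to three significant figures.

18.3

Let α = P_Na/P_K. GHK: Vm = 25.6·ln[(Kₒ + α·Naₒ)/(Kᵢ + α·Naᵢ)].
e^(Vm/25.6) = e^(46.2/25.6) = 6.0781
So 6.0781·(Kᵢ + α·Naᵢ) = Kₒ + α·Naₒ → α = (6.0781·98.5 − 6.96) / (115.0 − 6.0781·13.6)
α = (598.7 − 6.96) / (115.0 − 82.66) = 591.7/32.34 = 18.3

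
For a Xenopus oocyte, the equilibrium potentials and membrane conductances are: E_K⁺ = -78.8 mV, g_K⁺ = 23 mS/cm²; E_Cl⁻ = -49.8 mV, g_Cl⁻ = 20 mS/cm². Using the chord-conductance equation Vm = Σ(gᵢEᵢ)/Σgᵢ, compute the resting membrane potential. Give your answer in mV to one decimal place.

Σ gᵢEᵢ = 23·(-78.8) + 20·(-49.8) = -2808.40
Σ gᵢ = 23 + 20 = 43
Vm = -2808.40 / 43 = -65.31 mV

-65.3 mV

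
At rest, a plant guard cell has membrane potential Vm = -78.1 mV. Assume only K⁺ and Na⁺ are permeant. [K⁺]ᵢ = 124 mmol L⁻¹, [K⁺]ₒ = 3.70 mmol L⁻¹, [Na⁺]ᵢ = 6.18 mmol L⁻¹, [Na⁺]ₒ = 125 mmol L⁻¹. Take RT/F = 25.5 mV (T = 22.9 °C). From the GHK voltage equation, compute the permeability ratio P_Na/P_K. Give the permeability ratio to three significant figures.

Let α = P_Na/P_K. GHK: Vm = 25.5·ln[(Kₒ + α·Naₒ)/(Kᵢ + α·Naᵢ)].
e^(Vm/25.5) = e^(-78.1/25.5) = 0.046759
So 0.046759·(Kᵢ + α·Naᵢ) = Kₒ + α·Naₒ → α = (0.046759·124.0 − 3.7) / (125.0 − 0.046759·6.18)
α = (5.798 − 3.7) / (125.0 − 0.289) = 2.098/124.7 = 0.01682

0.0168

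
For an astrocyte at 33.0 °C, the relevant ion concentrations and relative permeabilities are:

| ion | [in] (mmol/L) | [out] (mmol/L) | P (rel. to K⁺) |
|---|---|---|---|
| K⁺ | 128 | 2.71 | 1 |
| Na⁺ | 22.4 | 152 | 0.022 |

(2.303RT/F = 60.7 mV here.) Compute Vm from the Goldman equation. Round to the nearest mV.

-81 mV

Vm = 60.7 · log₁₀[(Σ P·[cation]ₒ + Σ P·[anion]ᵢ) / (Σ P·[cation]ᵢ + Σ P·[anion]ₒ)]
Numerator = 1×2.71 + 0.022×152 = 6.054
Denominator = 1×128 + 0.022×22.4 = 128.5
Vm = 60.7 · log₁₀(0.047115) = 60.7 × (-1.3268) = -80.54 mV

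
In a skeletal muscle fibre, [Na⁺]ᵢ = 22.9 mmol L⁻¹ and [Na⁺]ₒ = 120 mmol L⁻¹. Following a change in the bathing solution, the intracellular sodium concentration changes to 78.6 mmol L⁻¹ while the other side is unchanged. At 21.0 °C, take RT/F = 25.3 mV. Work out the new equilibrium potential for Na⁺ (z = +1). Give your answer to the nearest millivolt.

After the shift: [Na⁺]_out = 120, [Na⁺]_in = 78.6 mmol L⁻¹.
E_new = (25.3/1)·ln(120/78.6) = 25.30 · (0.4231) = 10.70 mV

11 mV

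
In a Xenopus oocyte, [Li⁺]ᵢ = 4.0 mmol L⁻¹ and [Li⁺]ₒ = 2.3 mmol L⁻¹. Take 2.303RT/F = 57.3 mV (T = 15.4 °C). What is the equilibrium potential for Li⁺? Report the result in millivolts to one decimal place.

-13.8 mV

E = (57.3/z) · log₁₀([Li⁺]_out/[Li⁺]_in) with z = +1.
= (57.3/1) · log₁₀(2.3/4.0) = 57.30 · log₁₀(0.575)
= 57.30 · (-0.2403) = -13.77 mV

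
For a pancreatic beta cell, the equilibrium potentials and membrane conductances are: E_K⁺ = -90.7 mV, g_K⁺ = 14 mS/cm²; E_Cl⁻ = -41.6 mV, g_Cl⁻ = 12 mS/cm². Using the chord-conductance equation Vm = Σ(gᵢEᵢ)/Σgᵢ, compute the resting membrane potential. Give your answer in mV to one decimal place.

Σ gᵢEᵢ = 14·(-90.7) + 12·(-41.6) = -1769.00
Σ gᵢ = 14 + 12 = 26
Vm = -1769.00 / 26 = -68.04 mV

-68.0 mV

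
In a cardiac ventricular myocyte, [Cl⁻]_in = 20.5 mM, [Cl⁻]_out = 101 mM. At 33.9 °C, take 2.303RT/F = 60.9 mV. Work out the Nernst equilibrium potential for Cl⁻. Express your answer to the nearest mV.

-42 mV

E = (60.9/z) · log₁₀([Cl⁻]_out/[Cl⁻]_in) with z = -1.
For an anion, dividing by z = -1 reverses the sign.
= (60.9/-1) · log₁₀(101/20.5) = -60.90 · log₁₀(4.927)
= -60.90 · (0.6926) = -42.18 mV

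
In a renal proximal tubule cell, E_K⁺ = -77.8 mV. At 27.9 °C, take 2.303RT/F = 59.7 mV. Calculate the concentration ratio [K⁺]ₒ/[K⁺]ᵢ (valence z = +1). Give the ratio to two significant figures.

log₁₀([out]/[in]) = E·z/(59.7) = -77.8 × 1 / 59.7 = -1.3032
[out]/[in] = 10^(-1.3032) = 0.04975

0.050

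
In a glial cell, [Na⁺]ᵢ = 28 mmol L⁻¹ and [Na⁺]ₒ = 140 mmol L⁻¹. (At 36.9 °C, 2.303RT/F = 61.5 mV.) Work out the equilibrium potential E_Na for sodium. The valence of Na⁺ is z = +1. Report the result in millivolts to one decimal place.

E = (61.5/z) · log₁₀([Na⁺]_out/[Na⁺]_in) with z = +1.
= (61.5/1) · log₁₀(140/28) = 61.50 · log₁₀(5)
= 61.50 · (0.6990) = 42.99 mV

43.0 mV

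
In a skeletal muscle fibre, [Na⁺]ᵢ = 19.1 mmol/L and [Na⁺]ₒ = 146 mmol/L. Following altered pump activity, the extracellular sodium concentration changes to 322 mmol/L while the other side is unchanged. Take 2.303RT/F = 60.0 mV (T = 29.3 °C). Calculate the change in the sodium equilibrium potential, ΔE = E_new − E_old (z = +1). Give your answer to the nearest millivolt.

21 mV

E_old = (60.0/1)·log₁₀(146/19.1) = 53.00 mV
E_new = (60.0/1)·log₁₀(322/19.1) = 73.61 mV
ΔE = 73.61 − (53.00) = 20.61 mV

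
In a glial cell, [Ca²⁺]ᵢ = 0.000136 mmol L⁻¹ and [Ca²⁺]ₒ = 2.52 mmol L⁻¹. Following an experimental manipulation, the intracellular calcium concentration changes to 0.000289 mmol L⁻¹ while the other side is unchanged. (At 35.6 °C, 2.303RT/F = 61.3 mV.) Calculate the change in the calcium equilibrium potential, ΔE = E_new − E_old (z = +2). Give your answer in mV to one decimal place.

E_old = (61.3/2)·log₁₀(2.52/0.000136) = 130.81 mV
E_new = (61.3/2)·log₁₀(2.52/0.000289) = 120.78 mV
ΔE = 120.78 − (130.81) = -10.03 mV

-10.0 mV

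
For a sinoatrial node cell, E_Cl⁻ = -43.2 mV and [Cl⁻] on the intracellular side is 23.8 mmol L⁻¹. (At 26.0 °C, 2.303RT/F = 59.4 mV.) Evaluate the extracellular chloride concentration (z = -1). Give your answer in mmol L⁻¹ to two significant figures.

Nernst: E = (59.4/-1) · log₁₀([out]/[in]), so log₁₀([out]/[in]) = -43.2 × -1 / 59.4 = 0.7273.
[out]/[in] = 10^(0.7273) = 5.337.
[out] = 5.337 × 23.8 = 127 mmol L⁻¹.

130 mmol L⁻¹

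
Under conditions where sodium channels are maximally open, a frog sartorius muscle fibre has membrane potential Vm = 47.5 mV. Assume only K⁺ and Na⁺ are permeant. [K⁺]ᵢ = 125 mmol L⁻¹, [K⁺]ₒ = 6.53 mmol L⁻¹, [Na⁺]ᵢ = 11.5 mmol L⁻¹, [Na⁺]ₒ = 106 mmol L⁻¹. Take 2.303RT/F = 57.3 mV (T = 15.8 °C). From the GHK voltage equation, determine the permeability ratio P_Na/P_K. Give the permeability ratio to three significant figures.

Let α = P_Na/P_K. GHK: Vm = 57.3·log₁₀[(Kₒ + α·Naₒ)/(Kᵢ + α·Naᵢ)].
10^(Vm/57.3) = 10^(47.5/57.3) = 6.7448
So 6.7448·(Kᵢ + α·Naᵢ) = Kₒ + α·Naₒ → α = (6.7448·125.0 − 6.53) / (106.0 − 6.7448·11.5)
α = (843.1 − 6.53) / (106.0 − 77.57) = 836.6/28.43 = 29.42

29.4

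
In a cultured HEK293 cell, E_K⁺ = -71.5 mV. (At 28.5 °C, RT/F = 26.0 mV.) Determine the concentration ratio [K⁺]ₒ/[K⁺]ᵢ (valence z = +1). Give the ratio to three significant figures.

ln([out]/[in]) = E·z/(26.0) = -71.5 × 1 / 26.0 = -2.7500
[out]/[in] = e^(-2.7500) = 0.06393

0.0639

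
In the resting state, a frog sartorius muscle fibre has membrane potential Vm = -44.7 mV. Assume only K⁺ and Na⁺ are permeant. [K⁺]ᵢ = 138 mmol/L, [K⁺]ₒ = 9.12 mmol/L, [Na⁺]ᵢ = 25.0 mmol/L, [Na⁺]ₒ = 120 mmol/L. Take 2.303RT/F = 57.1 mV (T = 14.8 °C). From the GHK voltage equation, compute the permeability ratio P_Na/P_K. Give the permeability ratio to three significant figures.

Let α = P_Na/P_K. GHK: Vm = 57.1·log₁₀[(Kₒ + α·Naₒ)/(Kᵢ + α·Naᵢ)].
10^(Vm/57.1) = 10^(-44.7/57.1) = 0.16488
So 0.16488·(Kᵢ + α·Naᵢ) = Kₒ + α·Naₒ → α = (0.16488·138.0 − 9.12) / (120.0 − 0.16488·25.0)
α = (22.75 − 9.12) / (120.0 − 4.122) = 13.63/115.9 = 0.1177

0.118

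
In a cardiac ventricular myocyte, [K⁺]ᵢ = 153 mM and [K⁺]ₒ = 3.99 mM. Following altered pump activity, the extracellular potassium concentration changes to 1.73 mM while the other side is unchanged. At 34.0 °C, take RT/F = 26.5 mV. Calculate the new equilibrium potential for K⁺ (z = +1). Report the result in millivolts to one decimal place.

After the shift: [K⁺]_out = 1.73, [K⁺]_in = 153 mM.
E_new = (26.5/1)·ln(1.73/153) = 26.50 · (-4.4823) = -118.78 mV

-118.8 mV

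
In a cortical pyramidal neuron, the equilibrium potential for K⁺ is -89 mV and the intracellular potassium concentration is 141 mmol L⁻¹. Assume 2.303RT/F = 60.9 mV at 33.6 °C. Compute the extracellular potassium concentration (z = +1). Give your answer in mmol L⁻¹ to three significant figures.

Nernst: E = (60.9/1) · log₁₀([out]/[in]), so log₁₀([out]/[in]) = -89.0 × 1 / 60.9 = -1.4614.
[out]/[in] = 10^(-1.4614) = 0.03456.
[out] = 0.03456 × 141 = 4.873 mmol L⁻¹.

4.87 mmol L⁻¹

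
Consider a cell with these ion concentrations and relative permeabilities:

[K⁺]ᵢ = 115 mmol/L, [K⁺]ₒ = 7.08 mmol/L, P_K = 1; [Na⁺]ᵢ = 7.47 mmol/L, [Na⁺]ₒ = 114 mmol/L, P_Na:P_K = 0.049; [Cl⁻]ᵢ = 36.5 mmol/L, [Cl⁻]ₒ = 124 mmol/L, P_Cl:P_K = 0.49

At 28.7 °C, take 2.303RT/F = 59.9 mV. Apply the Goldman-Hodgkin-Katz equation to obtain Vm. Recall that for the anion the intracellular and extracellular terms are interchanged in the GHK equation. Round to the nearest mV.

-46 mV

Vm = 59.9 · log₁₀[(Σ P·[cation]ₒ + Σ P·[anion]ᵢ) / (Σ P·[cation]ᵢ + Σ P·[anion]ₒ)]
Numerator = 1×7.08 + 0.049×114 + 0.49×36.5 = 30.55
Denominator = 1×115 + 0.049×7.47 + 0.49×124 = 176.1
Vm = 59.9 · log₁₀(0.17346) = 59.9 × (-0.7608) = -45.57 mV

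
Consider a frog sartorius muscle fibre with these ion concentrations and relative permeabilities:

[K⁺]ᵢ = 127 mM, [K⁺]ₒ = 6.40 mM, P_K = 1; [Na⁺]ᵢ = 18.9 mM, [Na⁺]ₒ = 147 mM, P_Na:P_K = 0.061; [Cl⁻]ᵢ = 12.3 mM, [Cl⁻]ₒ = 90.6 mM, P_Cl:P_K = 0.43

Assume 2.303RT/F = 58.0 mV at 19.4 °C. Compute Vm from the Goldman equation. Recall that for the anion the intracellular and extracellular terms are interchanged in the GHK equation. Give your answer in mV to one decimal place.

Vm = 58.0 · log₁₀[(Σ P·[cation]ₒ + Σ P·[anion]ᵢ) / (Σ P·[cation]ᵢ + Σ P·[anion]ₒ)]
Numerator = 1×6.40 + 0.061×147 + 0.43×12.3 = 20.66
Denominator = 1×127 + 0.061×18.9 + 0.43×90.6 = 167.1
Vm = 58.0 · log₁₀(0.12361) = 58.0 × (-0.9080) = -52.66 mV

-52.7 mV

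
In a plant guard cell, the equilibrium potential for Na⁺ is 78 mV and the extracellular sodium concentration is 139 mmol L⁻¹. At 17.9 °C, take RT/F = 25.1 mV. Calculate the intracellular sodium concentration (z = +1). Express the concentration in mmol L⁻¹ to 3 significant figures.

6.21 mmol L⁻¹

Nernst: E = (25.1/1) · ln([out]/[in]), so ln([out]/[in]) = 78.0 × 1 / 25.1 = 3.1076.
[out]/[in] = e^(3.1076) = 22.37.
[in] = 139 / 22.37 = 6.215 mmol L⁻¹.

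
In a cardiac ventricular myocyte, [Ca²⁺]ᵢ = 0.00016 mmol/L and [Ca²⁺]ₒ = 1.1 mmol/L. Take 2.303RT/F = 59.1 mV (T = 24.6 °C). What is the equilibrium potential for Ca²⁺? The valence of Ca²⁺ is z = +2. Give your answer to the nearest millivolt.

E = (59.1/z) · log₁₀([Ca²⁺]_out/[Ca²⁺]_in) with z = +2.
= (59.1/2) · log₁₀(1.1/0.00016) = 29.55 · log₁₀(6875)
= 29.55 · (3.8373) = 113.39 mV

113 mV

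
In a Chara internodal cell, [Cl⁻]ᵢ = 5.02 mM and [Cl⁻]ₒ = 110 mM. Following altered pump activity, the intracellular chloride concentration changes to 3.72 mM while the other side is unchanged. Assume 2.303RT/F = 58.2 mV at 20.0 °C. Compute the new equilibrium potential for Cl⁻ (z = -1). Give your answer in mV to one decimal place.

After the shift: [Cl⁻]_out = 110, [Cl⁻]_in = 3.72 mM.
E_new = (58.2/-1)·log₁₀(110/3.72) = -58.20 · (1.4708) = -85.60 mV

-85.6 mV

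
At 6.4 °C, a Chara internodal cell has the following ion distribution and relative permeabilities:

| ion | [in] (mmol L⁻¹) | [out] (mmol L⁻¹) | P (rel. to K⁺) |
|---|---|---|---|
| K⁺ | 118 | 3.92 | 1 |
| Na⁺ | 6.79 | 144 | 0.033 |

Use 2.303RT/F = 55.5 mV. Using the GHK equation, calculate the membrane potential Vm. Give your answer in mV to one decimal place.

Vm = 55.5 · log₁₀[(Σ P·[cation]ₒ + Σ P·[anion]ᵢ) / (Σ P·[cation]ᵢ + Σ P·[anion]ₒ)]
Numerator = 1×3.92 + 0.033×144 = 8.672
Denominator = 1×118 + 0.033×6.79 = 118.2
Vm = 55.5 · log₁₀(0.073352) = 55.5 × (-1.1346) = -62.97 mV

-63.0 mV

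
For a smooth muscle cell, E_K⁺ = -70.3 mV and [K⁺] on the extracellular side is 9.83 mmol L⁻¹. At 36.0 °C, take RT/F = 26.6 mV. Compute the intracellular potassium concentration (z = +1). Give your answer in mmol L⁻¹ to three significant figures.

Nernst: E = (26.6/1) · ln([out]/[in]), so ln([out]/[in]) = -70.3 × 1 / 26.6 = -2.6429.
[out]/[in] = e^(-2.6429) = 0.07116.
[in] = 9.83 / 0.07116 = 138.1 mmol L⁻¹.

138 mmol L⁻¹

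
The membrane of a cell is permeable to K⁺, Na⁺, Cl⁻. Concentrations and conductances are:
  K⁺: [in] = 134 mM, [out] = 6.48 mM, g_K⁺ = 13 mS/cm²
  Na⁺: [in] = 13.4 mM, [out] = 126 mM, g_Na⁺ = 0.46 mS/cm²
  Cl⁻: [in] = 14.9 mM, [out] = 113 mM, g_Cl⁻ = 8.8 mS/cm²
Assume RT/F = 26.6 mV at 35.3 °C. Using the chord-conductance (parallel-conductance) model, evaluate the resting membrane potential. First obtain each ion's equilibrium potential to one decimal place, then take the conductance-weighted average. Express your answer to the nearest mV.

E_K⁺ = (26.6/1)·ln(6.48/134) = -80.6 mV
E_Na⁺ = (26.6/1)·ln(126/13.4) = 59.6 mV
E_Cl⁻ = (26.6/-1)·ln(113/14.9) = -53.9 mV
Vm = (Σ gᵢEᵢ)/(Σ gᵢ) = (13·-80.6 + 0.46·59.6 + 8.8·-53.9) / (13 + 0.46 + 8.8)
= -1494.70 / 22.26 = -67.15 mV

-67 mV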